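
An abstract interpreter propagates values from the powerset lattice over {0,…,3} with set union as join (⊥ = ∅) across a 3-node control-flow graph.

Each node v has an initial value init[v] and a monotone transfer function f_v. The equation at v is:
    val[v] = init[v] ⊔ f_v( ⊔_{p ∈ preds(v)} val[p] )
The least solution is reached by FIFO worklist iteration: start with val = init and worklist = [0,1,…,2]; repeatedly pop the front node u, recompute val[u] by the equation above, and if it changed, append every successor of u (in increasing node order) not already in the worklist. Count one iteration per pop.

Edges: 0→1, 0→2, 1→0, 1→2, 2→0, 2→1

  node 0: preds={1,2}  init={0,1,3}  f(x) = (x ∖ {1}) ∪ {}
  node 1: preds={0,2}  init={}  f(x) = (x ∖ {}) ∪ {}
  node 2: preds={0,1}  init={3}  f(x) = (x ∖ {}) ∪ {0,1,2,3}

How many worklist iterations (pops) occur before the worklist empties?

7

Iteration log — 7 steps:
  step 1. node 0  ⊔preds={3}  new={0,1,3}  stable
  step 2. node 1  ⊔preds={0,1,3}  new={0,1,3}  old={}  +wl: 0
  step 3. node 2  ⊔preds={0,1,3}  new={0,1,2,3}  old={3}  +wl: 1
  step 4. node 0  ⊔preds={0,1,2,3}  new={0,1,2,3}  old={0,1,3}  +wl: 2
  step 5. node 1  ⊔preds={0,1,2,3}  new={0,1,2,3}  old={0,1,3}  +wl: 0
  step 6. node 2  ⊔preds={0,1,2,3}  new={0,1,2,3}  stable
  step 7. node 0  ⊔preds={0,1,2,3}  new={0,1,2,3}  stable

Least fixpoint reached:
  node 0: {0,1,2,3}
  node 1: {0,1,2,3}
  node 2: {0,1,2,3}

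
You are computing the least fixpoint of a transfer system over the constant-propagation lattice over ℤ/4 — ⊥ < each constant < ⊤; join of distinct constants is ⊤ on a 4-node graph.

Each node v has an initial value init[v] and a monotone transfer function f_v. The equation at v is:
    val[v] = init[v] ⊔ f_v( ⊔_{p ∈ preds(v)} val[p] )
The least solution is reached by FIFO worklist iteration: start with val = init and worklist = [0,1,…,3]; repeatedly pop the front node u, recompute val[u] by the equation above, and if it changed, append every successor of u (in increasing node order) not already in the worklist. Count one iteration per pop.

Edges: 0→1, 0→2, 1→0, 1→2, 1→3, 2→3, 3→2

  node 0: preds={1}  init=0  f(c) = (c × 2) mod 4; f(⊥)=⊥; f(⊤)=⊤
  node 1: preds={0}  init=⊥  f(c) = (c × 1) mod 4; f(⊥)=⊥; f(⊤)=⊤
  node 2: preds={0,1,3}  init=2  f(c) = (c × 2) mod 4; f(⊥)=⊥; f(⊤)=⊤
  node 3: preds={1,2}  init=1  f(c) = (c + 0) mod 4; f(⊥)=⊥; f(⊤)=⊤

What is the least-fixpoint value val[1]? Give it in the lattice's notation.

Iteration log — 6 steps:
  step 1. node 0  ⊔preds=⊥  new=0  stable
  step 2. node 1  ⊔preds=0  new=0  old=⊥  +wl: 0
  step 3. node 2  ⊔preds=⊤  new=⊤  old=2  +wl: 
  step 4. node 3  ⊔preds=⊤  new=⊤  old=1  +wl: 2
  step 5. node 0  ⊔preds=0  new=0  stable
  step 6. node 2  ⊔preds=⊤  new=⊤  stable

Least fixpoint reached:
  node 0: 0
  node 1: 0
  node 2: ⊤
  node 3: ⊤

0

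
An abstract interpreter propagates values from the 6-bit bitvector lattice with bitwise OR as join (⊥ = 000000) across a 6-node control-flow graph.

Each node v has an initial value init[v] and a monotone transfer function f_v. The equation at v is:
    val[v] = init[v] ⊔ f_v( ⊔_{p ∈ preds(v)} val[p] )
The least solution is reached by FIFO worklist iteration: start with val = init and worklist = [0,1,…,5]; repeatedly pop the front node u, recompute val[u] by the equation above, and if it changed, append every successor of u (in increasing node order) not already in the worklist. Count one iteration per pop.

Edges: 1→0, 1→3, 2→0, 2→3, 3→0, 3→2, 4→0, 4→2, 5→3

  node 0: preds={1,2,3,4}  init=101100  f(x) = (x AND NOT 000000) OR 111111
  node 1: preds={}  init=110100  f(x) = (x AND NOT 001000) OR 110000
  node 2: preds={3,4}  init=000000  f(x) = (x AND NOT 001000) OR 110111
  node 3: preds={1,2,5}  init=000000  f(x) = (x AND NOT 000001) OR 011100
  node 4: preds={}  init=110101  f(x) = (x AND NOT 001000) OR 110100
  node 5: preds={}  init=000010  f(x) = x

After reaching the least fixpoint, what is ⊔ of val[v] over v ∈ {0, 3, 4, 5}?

Trace (8 dequeues):
  [1] u=0 | in 110101 | out 111111 | prev 101100 | push {}
  [2] u=1 | in 000000 | out 110100 | ==
  [3] u=2 | in 110101 | out 110111 | prev 000000 | push {0}
  [4] u=3 | in 110111 | out 111110 | prev 000000 | push {2}
  [5] u=4 | in 000000 | out 110101 | ==
  [6] u=5 | in 000000 | out 000010 | ==
  [7] u=0 | in 111111 | out 111111 | ==
  [8] u=2 | in 111111 | out 110111 | ==

Converged values:
  [0] 111111
  [1] 110100
  [2] 110111
  [3] 111110
  [4] 110101
  [5] 000010

111111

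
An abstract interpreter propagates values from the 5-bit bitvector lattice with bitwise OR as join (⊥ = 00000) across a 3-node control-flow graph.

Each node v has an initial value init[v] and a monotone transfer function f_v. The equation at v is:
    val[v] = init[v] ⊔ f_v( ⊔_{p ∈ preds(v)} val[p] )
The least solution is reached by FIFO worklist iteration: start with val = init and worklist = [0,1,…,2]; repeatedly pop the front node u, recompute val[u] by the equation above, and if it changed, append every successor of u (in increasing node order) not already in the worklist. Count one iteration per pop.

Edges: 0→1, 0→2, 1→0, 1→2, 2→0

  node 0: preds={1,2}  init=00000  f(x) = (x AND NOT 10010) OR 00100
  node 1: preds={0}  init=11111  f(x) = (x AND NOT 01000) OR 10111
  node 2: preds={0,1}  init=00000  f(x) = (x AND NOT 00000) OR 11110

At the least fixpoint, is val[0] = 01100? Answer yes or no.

no

Trace (4 dequeues):
  [1] u=0 | in 11111 | out 01101 | prev 00000 | push {}
  [2] u=1 | in 01101 | out 11111 | ==
  [3] u=2 | in 11111 | out 11111 | prev 00000 | push {0}
  [4] u=0 | in 11111 | out 01101 | ==

Converged values:
  [0] 01101
  [1] 11111
  [2] 11111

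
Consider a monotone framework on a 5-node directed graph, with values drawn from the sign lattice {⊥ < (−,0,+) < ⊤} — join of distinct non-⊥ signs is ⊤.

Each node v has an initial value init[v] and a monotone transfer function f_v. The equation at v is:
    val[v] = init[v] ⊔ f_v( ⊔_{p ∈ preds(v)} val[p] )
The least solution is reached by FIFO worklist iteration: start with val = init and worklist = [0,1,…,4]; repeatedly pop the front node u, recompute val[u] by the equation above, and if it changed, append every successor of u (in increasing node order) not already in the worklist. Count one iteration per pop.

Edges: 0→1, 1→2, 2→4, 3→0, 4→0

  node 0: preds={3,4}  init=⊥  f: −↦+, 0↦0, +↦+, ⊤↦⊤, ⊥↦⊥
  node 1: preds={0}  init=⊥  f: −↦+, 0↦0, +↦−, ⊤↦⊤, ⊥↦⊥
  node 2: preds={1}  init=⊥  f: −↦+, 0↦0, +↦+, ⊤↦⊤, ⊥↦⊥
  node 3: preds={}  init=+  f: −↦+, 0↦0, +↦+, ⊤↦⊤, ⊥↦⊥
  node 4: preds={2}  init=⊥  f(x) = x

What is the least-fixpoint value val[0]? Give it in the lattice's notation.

Trace (6 dequeues):
  [1] u=0 | in + | out + | prev ⊥ | push {}
  [2] u=1 | in + | out − | prev ⊥ | push {}
  [3] u=2 | in − | out + | prev ⊥ | push {}
  [4] u=3 | in ⊥ | out + | ==
  [5] u=4 | in + | out + | prev ⊥ | push {0}
  [6] u=0 | in + | out + | ==

Converged values:
  [0] +
  [1] −
  [2] +
  [3] +
  [4] +

+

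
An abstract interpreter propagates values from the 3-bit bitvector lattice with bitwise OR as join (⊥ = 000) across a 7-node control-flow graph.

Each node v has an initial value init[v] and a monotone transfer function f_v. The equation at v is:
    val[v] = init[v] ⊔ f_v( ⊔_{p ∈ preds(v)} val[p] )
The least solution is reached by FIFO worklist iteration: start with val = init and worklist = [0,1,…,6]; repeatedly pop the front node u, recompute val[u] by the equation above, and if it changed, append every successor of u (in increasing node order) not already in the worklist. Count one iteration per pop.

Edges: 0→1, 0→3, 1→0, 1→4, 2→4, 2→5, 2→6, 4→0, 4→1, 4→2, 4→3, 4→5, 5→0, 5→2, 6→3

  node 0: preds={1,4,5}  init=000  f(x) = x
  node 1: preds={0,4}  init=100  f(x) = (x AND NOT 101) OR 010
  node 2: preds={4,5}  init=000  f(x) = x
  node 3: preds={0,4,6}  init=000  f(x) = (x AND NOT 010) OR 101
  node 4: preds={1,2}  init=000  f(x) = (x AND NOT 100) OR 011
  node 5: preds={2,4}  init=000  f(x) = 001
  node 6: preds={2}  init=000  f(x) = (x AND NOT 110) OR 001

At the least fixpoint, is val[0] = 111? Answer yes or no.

Trace (14 dequeues):
  [1] u=0 | in 100 | out 100 | prev 000 | push {}
  [2] u=1 | in 100 | out 110 | prev 100 | push {0}
  [3] u=2 | in 000 | out 000 | ==
  [4] u=3 | in 100 | out 101 | prev 000 | push {}
  [5] u=4 | in 110 | out 011 | prev 000 | push {1,2,3}
  [6] u=5 | in 011 | out 001 | prev 000 | push {}
  [7] u=6 | in 000 | out 001 | prev 000 | push {}
  [8] u=0 | in 111 | out 111 | prev 100 | push {}
  [9] u=1 | in 111 | out 110 | ==
  [10] u=2 | in 011 | out 011 | prev 000 | push {4,5,6}
  [11] u=3 | in 111 | out 101 | ==
  [12] u=4 | in 111 | out 011 | ==
  [13] u=5 | in 011 | out 001 | ==
  [14] u=6 | in 011 | out 001 | ==

Converged values:
  [0] 111
  [1] 110
  [2] 011
  [3] 101
  [4] 011
  [5] 001
  [6] 001

yes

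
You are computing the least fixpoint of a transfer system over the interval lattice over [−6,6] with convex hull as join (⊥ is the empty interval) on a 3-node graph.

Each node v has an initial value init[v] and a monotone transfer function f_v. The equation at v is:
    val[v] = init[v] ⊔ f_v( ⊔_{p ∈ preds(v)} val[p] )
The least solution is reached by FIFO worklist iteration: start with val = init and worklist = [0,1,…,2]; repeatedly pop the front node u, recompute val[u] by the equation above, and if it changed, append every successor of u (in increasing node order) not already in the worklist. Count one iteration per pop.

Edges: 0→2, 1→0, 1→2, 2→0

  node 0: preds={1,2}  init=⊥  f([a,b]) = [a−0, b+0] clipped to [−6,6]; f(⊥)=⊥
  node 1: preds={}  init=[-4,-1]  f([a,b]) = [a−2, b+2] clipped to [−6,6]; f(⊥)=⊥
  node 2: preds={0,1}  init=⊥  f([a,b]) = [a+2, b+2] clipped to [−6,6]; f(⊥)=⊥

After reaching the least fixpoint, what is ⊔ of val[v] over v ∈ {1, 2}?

[-4,6]

Iteration log — 11 steps:
  step 1. node 0  ⊔preds=[-4,-1]  new=[-4,-1]  old=⊥  +wl: 
  step 2. node 1  ⊔preds=⊥  new=[-4,-1]  stable
  step 3. node 2  ⊔preds=[-4,-1]  new=[-2,1]  old=⊥  +wl: 0
  step 4. node 0  ⊔preds=[-4,1]  new=[-4,1]  old=[-4,-1]  +wl: 2
  step 5. node 2  ⊔preds=[-4,1]  new=[-2,3]  old=[-2,1]  +wl: 0
  step 6. node 0  ⊔preds=[-4,3]  new=[-4,3]  old=[-4,1]  +wl: 2
  step 7. node 2  ⊔preds=[-4,3]  new=[-2,5]  old=[-2,3]  +wl: 0
  step 8. node 0  ⊔preds=[-4,5]  new=[-4,5]  old=[-4,3]  +wl: 2
  step 9. node 2  ⊔preds=[-4,5]  new=[-2,6]  old=[-2,5]  +wl: 0
  step 10. node 0  ⊔preds=[-4,6]  new=[-4,6]  old=[-4,5]  +wl: 2
  step 11. node 2  ⊔preds=[-4,6]  new=[-2,6]  stable

Least fixpoint reached:
  node 0: [-4,6]
  node 1: [-4,-1]
  node 2: [-2,6]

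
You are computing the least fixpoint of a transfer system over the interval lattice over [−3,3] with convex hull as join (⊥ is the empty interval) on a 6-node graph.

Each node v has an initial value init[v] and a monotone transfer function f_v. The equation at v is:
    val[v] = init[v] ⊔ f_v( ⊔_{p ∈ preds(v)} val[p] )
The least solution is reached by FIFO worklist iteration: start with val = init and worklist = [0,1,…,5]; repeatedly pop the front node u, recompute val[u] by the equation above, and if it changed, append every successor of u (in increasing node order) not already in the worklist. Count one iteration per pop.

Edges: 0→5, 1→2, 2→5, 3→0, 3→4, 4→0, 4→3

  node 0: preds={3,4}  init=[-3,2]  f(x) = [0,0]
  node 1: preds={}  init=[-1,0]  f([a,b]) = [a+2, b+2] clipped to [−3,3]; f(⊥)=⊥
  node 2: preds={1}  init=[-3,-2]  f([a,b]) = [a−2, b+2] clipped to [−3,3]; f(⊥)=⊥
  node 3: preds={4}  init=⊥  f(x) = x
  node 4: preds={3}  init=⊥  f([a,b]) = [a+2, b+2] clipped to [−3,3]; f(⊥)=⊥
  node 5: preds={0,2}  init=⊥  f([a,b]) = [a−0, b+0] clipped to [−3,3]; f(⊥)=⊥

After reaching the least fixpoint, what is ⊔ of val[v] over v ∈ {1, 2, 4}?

Trace (6 dequeues):
  [1] u=0 | in ⊥ | out [-3,2] | ==
  [2] u=1 | in ⊥ | out [-1,0] | ==
  [3] u=2 | in [-1,0] | out [-3,2] | prev [-3,-2] | push {}
  [4] u=3 | in ⊥ | out ⊥ | ==
  [5] u=4 | in ⊥ | out ⊥ | ==
  [6] u=5 | in [-3,2] | out [-3,2] | prev ⊥ | push {}

Converged values:
  [0] [-3,2]
  [1] [-1,0]
  [2] [-3,2]
  [3] ⊥
  [4] ⊥
  [5] [-3,2]

[-3,2]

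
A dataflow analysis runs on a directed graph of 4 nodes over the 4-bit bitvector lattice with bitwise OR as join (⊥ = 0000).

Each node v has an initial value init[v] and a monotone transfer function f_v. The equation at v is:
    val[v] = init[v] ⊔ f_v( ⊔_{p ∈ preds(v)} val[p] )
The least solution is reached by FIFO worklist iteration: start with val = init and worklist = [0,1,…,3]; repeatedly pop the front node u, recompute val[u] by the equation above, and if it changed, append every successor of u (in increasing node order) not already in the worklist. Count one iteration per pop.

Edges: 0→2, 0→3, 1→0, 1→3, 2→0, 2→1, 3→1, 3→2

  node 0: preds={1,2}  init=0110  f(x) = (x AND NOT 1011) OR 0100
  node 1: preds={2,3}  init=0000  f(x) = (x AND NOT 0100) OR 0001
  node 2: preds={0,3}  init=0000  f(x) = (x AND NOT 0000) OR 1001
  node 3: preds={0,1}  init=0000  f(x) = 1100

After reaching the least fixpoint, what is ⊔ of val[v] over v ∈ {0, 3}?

1110

Worklist (9 pops):
  #1 pop 0: in=0000 → 0110 (no change)
  #2 pop 1: in=0000 → 0001 (was 0000); enqueue [0]
  #3 pop 2: in=0110 → 1111 (was 0000); enqueue [1]
  #4 pop 3: in=0111 → 1100 (was 0000); enqueue [2]
  #5 pop 0: in=1111 → 0110 (no change)
  #6 pop 1: in=1111 → 1011 (was 0001); enqueue [0,3]
  #7 pop 2: in=1110 → 1111 (no change)
  #8 pop 0: in=1111 → 0110 (no change)
  #9 pop 3: in=1111 → 1100 (no change)

Fixpoint:
  val[0] = 0110
  val[1] = 1011
  val[2] = 1111
  val[3] = 1100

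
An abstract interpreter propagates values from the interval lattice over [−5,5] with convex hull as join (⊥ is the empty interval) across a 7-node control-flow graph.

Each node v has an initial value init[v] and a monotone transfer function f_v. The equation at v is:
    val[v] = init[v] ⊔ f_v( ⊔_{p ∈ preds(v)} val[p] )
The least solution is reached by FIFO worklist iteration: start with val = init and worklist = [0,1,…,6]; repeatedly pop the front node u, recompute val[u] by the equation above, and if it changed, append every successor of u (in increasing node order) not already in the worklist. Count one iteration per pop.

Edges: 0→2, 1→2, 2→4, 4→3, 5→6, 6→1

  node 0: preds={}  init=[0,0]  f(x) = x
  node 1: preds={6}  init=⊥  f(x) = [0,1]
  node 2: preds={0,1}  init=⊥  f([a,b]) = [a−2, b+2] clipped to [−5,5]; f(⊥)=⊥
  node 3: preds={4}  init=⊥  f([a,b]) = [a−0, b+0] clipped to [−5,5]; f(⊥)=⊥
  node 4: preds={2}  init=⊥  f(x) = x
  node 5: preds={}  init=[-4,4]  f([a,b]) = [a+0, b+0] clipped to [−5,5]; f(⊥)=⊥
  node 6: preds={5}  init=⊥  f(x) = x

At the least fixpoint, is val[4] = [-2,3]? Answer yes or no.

Worklist (9 pops):
  #1 pop 0: in=⊥ → [0,0] (no change)
  #2 pop 1: in=⊥ → [0,1] (was ⊥); enqueue []
  #3 pop 2: in=[0,1] → [-2,3] (was ⊥); enqueue []
  #4 pop 3: in=⊥ → ⊥ (no change)
  #5 pop 4: in=[-2,3] → [-2,3] (was ⊥); enqueue [3]
  #6 pop 5: in=⊥ → [-4,4] (no change)
  #7 pop 6: in=[-4,4] → [-4,4] (was ⊥); enqueue [1]
  #8 pop 3: in=[-2,3] → [-2,3] (was ⊥); enqueue []
  #9 pop 1: in=[-4,4] → [0,1] (no change)

Fixpoint:
  val[0] = [0,0]
  val[1] = [0,1]
  val[2] = [-2,3]
  val[3] = [-2,3]
  val[4] = [-2,3]
  val[5] = [-4,4]
  val[6] = [-4,4]

yes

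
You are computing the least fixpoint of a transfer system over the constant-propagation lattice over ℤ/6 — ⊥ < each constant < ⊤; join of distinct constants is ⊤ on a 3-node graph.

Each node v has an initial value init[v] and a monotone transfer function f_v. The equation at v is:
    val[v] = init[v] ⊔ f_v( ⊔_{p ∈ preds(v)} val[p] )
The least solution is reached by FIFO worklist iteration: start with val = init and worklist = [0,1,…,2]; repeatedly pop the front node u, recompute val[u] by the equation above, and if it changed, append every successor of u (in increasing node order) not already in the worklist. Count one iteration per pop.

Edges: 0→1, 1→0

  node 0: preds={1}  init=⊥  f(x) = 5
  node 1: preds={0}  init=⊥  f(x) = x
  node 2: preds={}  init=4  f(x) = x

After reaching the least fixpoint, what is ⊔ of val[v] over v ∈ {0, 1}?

5

Worklist (4 pops):
  #1 pop 0: in=⊥ → 5 (was ⊥); enqueue []
  #2 pop 1: in=5 → 5 (was ⊥); enqueue [0]
  #3 pop 2: in=⊥ → 4 (no change)
  #4 pop 0: in=5 → 5 (no change)

Fixpoint:
  val[0] = 5
  val[1] = 5
  val[2] = 4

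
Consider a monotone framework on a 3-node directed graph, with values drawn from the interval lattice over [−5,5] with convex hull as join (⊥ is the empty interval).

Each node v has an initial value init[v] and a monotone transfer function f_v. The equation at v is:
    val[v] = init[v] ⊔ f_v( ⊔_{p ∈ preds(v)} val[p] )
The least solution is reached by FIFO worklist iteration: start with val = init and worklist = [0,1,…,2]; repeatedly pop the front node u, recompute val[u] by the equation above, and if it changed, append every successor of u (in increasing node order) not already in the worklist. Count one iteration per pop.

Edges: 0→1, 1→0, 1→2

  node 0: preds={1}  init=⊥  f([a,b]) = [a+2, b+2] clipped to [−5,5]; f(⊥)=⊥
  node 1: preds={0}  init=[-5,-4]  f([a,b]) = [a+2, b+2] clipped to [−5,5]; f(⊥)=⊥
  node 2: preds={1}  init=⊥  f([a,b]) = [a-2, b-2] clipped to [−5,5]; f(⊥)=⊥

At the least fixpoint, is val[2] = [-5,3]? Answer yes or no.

yes

Trace (10 dequeues):
  [1] u=0 | in [-5,-4] | out [-3,-2] | prev ⊥ | push {}
  [2] u=1 | in [-3,-2] | out [-5,0] | prev [-5,-4] | push {0}
  [3] u=2 | in [-5,0] | out [-5,-2] | prev ⊥ | push {}
  [4] u=0 | in [-5,0] | out [-3,2] | prev [-3,-2] | push {1}
  [5] u=1 | in [-3,2] | out [-5,4] | prev [-5,0] | push {0,2}
  [6] u=0 | in [-5,4] | out [-3,5] | prev [-3,2] | push {1}
  [7] u=2 | in [-5,4] | out [-5,2] | prev [-5,-2] | push {}
  [8] u=1 | in [-3,5] | out [-5,5] | prev [-5,4] | push {0,2}
  [9] u=0 | in [-5,5] | out [-3,5] | ==
  [10] u=2 | in [-5,5] | out [-5,3] | prev [-5,2] | push {}

Converged values:
  [0] [-3,5]
  [1] [-5,5]
  [2] [-5,3]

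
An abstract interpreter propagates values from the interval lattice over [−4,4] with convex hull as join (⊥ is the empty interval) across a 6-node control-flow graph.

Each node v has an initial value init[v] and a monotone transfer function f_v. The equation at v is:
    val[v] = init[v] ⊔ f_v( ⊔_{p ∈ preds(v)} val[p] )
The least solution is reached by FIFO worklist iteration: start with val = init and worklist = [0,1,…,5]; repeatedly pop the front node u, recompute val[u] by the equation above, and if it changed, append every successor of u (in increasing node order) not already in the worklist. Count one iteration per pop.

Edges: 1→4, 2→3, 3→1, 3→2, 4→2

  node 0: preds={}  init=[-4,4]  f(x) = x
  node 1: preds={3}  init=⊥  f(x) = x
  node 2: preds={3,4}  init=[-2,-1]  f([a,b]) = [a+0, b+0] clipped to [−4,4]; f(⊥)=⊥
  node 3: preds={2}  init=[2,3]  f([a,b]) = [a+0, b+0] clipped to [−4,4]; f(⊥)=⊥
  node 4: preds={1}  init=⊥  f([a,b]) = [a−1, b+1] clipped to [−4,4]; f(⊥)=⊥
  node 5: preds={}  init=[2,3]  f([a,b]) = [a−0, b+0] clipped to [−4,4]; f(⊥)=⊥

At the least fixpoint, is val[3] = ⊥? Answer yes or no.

Worklist (22 pops):
  #1 pop 0: in=⊥ → [-4,4] (no change)
  #2 pop 1: in=[2,3] → [2,3] (was ⊥); enqueue []
  #3 pop 2: in=[2,3] → [-2,3] (was [-2,-1]); enqueue []
  #4 pop 3: in=[-2,3] → [-2,3] (was [2,3]); enqueue [1,2]
  #5 pop 4: in=[2,3] → [1,4] (was ⊥); enqueue []
  #6 pop 5: in=⊥ → [2,3] (no change)
  #7 pop 1: in=[-2,3] → [-2,3] (was [2,3]); enqueue [4]
  #8 pop 2: in=[-2,4] → [-2,4] (was [-2,3]); enqueue [3]
  #9 pop 4: in=[-2,3] → [-3,4] (was [1,4]); enqueue [2]
  #10 pop 3: in=[-2,4] → [-2,4] (was [-2,3]); enqueue [1]
  #11 pop 2: in=[-3,4] → [-3,4] (was [-2,4]); enqueue [3]
  #12 pop 1: in=[-2,4] → [-2,4] (was [-2,3]); enqueue [4]
  #13 pop 3: in=[-3,4] → [-3,4] (was [-2,4]); enqueue [1,2]
  #14 pop 4: in=[-2,4] → [-3,4] (no change)
  #15 pop 1: in=[-3,4] → [-3,4] (was [-2,4]); enqueue [4]
  #16 pop 2: in=[-3,4] → [-3,4] (no change)
  #17 pop 4: in=[-3,4] → [-4,4] (was [-3,4]); enqueue [2]
  #18 pop 2: in=[-4,4] → [-4,4] (was [-3,4]); enqueue [3]
  #19 pop 3: in=[-4,4] → [-4,4] (was [-3,4]); enqueue [1,2]
  #20 pop 1: in=[-4,4] → [-4,4] (was [-3,4]); enqueue [4]
  #21 pop 2: in=[-4,4] → [-4,4] (no change)
  #22 pop 4: in=[-4,4] → [-4,4] (no change)

Fixpoint:
  val[0] = [-4,4]
  val[1] = [-4,4]
  val[2] = [-4,4]
  val[3] = [-4,4]
  val[4] = [-4,4]
  val[5] = [2,3]

no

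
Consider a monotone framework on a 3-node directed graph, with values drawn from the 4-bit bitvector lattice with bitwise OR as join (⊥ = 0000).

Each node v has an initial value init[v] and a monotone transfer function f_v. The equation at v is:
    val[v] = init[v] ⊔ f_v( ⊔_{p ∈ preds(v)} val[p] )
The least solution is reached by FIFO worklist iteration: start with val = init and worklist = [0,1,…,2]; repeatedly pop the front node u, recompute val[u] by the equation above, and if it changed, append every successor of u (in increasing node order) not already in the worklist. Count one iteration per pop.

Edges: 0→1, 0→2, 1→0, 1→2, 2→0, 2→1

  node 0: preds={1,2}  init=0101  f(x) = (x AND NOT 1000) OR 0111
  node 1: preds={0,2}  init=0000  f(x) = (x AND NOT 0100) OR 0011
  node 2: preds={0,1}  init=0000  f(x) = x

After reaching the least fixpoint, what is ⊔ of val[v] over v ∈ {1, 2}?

Iteration log — 5 steps:
  step 1. node 0  ⊔preds=0000  new=0111  old=0101  +wl: 
  step 2. node 1  ⊔preds=0111  new=0011  old=0000  +wl: 0
  step 3. node 2  ⊔preds=0111  new=0111  old=0000  +wl: 1
  step 4. node 0  ⊔preds=0111  new=0111  stable
  step 5. node 1  ⊔preds=0111  new=0011  stable

Least fixpoint reached:
  node 0: 0111
  node 1: 0011
  node 2: 0111

0111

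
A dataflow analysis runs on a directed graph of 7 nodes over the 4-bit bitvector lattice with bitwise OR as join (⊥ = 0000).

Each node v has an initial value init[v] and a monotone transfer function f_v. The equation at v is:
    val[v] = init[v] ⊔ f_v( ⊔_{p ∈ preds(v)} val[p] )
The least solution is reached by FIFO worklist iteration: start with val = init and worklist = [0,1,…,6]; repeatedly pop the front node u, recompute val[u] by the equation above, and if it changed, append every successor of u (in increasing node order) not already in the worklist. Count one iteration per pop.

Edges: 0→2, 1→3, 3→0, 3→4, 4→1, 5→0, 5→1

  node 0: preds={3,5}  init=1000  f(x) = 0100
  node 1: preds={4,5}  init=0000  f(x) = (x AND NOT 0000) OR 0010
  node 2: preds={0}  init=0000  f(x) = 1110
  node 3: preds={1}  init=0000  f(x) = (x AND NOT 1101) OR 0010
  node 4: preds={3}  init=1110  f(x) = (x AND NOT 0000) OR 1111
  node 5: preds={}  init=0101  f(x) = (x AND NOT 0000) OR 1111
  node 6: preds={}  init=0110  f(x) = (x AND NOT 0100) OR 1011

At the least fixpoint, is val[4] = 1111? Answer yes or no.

Trace (9 dequeues):
  [1] u=0 | in 0101 | out 1100 | prev 1000 | push {}
  [2] u=1 | in 1111 | out 1111 | prev 0000 | push {}
  [3] u=2 | in 1100 | out 1110 | prev 0000 | push {}
  [4] u=3 | in 1111 | out 0010 | prev 0000 | push {0}
  [5] u=4 | in 0010 | out 1111 | prev 1110 | push {1}
  [6] u=5 | in 0000 | out 1111 | prev 0101 | push {}
  [7] u=6 | in 0000 | out 1111 | prev 0110 | push {}
  [8] u=0 | in 1111 | out 1100 | ==
  [9] u=1 | in 1111 | out 1111 | ==

Converged values:
  [0] 1100
  [1] 1111
  [2] 1110
  [3] 0010
  [4] 1111
  [5] 1111
  [6] 1111

yes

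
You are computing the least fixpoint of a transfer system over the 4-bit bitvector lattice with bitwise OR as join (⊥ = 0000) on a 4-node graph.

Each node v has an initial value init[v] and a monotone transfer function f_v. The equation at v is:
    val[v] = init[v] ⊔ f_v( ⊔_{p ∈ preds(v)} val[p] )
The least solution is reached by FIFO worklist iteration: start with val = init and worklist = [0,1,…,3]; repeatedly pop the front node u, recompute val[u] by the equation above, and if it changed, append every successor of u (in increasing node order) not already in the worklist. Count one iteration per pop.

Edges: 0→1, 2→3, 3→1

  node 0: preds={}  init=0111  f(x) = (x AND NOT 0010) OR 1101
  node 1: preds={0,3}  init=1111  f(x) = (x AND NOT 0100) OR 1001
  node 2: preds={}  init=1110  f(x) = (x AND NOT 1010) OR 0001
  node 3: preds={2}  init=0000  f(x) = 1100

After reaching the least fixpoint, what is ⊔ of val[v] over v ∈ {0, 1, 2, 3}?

Worklist (5 pops):
  #1 pop 0: in=0000 → 1111 (was 0111); enqueue []
  #2 pop 1: in=1111 → 1111 (no change)
  #3 pop 2: in=0000 → 1111 (was 1110); enqueue []
  #4 pop 3: in=1111 → 1100 (was 0000); enqueue [1]
  #5 pop 1: in=1111 → 1111 (no change)

Fixpoint:
  val[0] = 1111
  val[1] = 1111
  val[2] = 1111
  val[3] = 1100

1111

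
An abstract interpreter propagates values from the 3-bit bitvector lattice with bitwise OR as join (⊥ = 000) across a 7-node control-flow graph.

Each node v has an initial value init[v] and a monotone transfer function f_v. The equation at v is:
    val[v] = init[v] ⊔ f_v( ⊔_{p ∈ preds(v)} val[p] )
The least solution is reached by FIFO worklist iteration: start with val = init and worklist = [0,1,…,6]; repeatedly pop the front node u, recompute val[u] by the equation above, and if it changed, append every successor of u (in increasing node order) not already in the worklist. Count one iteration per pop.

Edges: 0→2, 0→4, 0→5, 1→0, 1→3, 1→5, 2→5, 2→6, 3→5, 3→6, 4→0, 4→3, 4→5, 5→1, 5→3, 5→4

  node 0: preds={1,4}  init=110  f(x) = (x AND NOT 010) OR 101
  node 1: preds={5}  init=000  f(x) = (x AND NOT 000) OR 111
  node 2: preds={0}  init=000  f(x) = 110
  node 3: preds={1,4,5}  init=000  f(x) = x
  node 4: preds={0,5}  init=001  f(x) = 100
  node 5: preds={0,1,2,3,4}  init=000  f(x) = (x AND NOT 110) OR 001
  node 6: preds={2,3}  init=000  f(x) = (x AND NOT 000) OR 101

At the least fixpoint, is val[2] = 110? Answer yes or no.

Trace (11 dequeues):
  [1] u=0 | in 001 | out 111 | prev 110 | push {}
  [2] u=1 | in 000 | out 111 | prev 000 | push {0}
  [3] u=2 | in 111 | out 110 | prev 000 | push {}
  [4] u=3 | in 111 | out 111 | prev 000 | push {}
  [5] u=4 | in 111 | out 101 | prev 001 | push {3}
  [6] u=5 | in 111 | out 001 | prev 000 | push {1,4}
  [7] u=6 | in 111 | out 111 | prev 000 | push {}
  [8] u=0 | in 111 | out 111 | ==
  [9] u=3 | in 111 | out 111 | ==
  [10] u=1 | in 001 | out 111 | ==
  [11] u=4 | in 111 | out 101 | ==

Converged values:
  [0] 111
  [1] 111
  [2] 110
  [3] 111
  [4] 101
  [5] 001
  [6] 111

yes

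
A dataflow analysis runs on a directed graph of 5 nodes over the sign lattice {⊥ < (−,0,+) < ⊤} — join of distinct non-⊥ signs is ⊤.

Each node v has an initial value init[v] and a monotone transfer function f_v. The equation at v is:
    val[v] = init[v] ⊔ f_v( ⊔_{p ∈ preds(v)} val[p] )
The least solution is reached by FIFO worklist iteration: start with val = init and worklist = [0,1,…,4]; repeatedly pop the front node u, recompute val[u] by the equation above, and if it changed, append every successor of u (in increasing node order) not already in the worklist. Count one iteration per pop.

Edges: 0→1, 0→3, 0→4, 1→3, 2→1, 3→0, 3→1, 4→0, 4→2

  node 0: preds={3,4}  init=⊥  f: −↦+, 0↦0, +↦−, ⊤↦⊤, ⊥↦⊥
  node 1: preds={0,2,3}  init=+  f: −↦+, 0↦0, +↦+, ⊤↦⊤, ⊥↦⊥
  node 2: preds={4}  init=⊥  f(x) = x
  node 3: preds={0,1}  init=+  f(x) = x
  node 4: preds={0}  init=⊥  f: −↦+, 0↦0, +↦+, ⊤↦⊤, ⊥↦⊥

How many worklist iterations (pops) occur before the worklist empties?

Trace (14 dequeues):
  [1] u=0 | in + | out − | prev ⊥ | push {}
  [2] u=1 | in ⊤ | out ⊤ | prev + | push {}
  [3] u=2 | in ⊥ | out ⊥ | ==
  [4] u=3 | in ⊤ | out ⊤ | prev + | push {0,1}
  [5] u=4 | in − | out + | prev ⊥ | push {2}
  [6] u=0 | in ⊤ | out ⊤ | prev − | push {3,4}
  [7] u=1 | in ⊤ | out ⊤ | ==
  [8] u=2 | in + | out + | prev ⊥ | push {1}
  [9] u=3 | in ⊤ | out ⊤ | ==
  [10] u=4 | in ⊤ | out ⊤ | prev + | push {0,2}
  [11] u=1 | in ⊤ | out ⊤ | ==
  [12] u=0 | in ⊤ | out ⊤ | ==
  [13] u=2 | in ⊤ | out ⊤ | prev + | push {1}
  [14] u=1 | in ⊤ | out ⊤ | ==

Converged values:
  [0] ⊤
  [1] ⊤
  [2] ⊤
  [3] ⊤
  [4] ⊤

14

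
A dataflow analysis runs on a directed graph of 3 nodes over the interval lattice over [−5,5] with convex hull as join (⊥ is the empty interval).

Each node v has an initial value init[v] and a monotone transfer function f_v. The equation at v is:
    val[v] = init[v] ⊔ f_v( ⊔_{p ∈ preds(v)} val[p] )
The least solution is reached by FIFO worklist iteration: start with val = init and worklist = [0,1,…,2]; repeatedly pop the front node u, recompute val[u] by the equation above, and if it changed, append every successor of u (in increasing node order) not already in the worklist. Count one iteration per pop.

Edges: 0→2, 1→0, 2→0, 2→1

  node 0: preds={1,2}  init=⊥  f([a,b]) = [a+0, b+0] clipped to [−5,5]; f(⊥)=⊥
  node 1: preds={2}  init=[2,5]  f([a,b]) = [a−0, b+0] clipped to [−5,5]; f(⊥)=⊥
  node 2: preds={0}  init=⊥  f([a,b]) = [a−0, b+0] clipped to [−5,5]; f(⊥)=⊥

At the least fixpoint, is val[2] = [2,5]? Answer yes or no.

yes

Iteration log — 5 steps:
  step 1. node 0  ⊔preds=[2,5]  new=[2,5]  old=⊥  +wl: 
  step 2. node 1  ⊔preds=⊥  new=[2,5]  stable
  step 3. node 2  ⊔preds=[2,5]  new=[2,5]  old=⊥  +wl: 0,1
  step 4. node 0  ⊔preds=[2,5]  new=[2,5]  stable
  step 5. node 1  ⊔preds=[2,5]  new=[2,5]  stable

Least fixpoint reached:
  node 0: [2,5]
  node 1: [2,5]
  node 2: [2,5]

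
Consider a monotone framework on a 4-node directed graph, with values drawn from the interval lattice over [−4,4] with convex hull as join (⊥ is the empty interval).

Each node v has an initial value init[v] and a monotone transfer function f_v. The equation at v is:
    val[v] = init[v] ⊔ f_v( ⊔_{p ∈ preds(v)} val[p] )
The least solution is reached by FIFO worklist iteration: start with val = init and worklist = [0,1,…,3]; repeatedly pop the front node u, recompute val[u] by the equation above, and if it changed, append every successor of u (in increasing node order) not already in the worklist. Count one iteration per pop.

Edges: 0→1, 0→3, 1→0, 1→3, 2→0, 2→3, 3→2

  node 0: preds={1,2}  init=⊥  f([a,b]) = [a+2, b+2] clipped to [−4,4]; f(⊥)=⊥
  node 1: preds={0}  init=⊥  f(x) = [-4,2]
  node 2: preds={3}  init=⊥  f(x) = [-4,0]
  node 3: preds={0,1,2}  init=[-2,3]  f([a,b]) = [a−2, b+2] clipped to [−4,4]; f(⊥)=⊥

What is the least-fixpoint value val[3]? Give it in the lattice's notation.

[-4,4]

Worklist (8 pops):
  #1 pop 0: in=⊥ → ⊥ (no change)
  #2 pop 1: in=⊥ → [-4,2] (was ⊥); enqueue [0]
  #3 pop 2: in=[-2,3] → [-4,0] (was ⊥); enqueue []
  #4 pop 3: in=[-4,2] → [-4,4] (was [-2,3]); enqueue [2]
  #5 pop 0: in=[-4,2] → [-2,4] (was ⊥); enqueue [1,3]
  #6 pop 2: in=[-4,4] → [-4,0] (no change)
  #7 pop 1: in=[-2,4] → [-4,2] (no change)
  #8 pop 3: in=[-4,4] → [-4,4] (no change)

Fixpoint:
  val[0] = [-2,4]
  val[1] = [-4,2]
  val[2] = [-4,0]
  val[3] = [-4,4]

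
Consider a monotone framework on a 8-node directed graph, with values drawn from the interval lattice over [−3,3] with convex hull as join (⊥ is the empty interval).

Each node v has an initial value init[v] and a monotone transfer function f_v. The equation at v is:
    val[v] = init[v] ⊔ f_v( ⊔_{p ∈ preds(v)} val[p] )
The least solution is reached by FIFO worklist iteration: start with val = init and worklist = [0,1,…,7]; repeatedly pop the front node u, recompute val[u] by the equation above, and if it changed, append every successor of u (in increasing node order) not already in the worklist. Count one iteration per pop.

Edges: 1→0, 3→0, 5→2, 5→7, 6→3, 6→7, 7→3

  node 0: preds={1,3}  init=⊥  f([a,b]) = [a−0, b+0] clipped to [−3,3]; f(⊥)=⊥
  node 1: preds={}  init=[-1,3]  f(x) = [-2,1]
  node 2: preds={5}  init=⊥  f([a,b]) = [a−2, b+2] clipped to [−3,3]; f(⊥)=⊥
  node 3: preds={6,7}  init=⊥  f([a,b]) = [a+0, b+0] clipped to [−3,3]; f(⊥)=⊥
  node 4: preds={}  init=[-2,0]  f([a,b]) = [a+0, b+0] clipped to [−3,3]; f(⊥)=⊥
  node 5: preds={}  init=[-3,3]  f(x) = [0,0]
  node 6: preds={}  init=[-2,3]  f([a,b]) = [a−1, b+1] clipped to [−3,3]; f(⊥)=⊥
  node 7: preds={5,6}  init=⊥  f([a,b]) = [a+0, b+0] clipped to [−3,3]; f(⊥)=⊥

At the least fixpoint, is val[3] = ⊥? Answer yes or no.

Worklist (11 pops):
  #1 pop 0: in=[-1,3] → [-1,3] (was ⊥); enqueue []
  #2 pop 1: in=⊥ → [-2,3] (was [-1,3]); enqueue [0]
  #3 pop 2: in=[-3,3] → [-3,3] (was ⊥); enqueue []
  #4 pop 3: in=[-2,3] → [-2,3] (was ⊥); enqueue []
  #5 pop 4: in=⊥ → [-2,0] (no change)
  #6 pop 5: in=⊥ → [-3,3] (no change)
  #7 pop 6: in=⊥ → [-2,3] (no change)
  #8 pop 7: in=[-3,3] → [-3,3] (was ⊥); enqueue [3]
  #9 pop 0: in=[-2,3] → [-2,3] (was [-1,3]); enqueue []
  #10 pop 3: in=[-3,3] → [-3,3] (was [-2,3]); enqueue [0]
  #11 pop 0: in=[-3,3] → [-3,3] (was [-2,3]); enqueue []

Fixpoint:
  val[0] = [-3,3]
  val[1] = [-2,3]
  val[2] = [-3,3]
  val[3] = [-3,3]
  val[4] = [-2,0]
  val[5] = [-3,3]
  val[6] = [-2,3]
  val[7] = [-3,3]

no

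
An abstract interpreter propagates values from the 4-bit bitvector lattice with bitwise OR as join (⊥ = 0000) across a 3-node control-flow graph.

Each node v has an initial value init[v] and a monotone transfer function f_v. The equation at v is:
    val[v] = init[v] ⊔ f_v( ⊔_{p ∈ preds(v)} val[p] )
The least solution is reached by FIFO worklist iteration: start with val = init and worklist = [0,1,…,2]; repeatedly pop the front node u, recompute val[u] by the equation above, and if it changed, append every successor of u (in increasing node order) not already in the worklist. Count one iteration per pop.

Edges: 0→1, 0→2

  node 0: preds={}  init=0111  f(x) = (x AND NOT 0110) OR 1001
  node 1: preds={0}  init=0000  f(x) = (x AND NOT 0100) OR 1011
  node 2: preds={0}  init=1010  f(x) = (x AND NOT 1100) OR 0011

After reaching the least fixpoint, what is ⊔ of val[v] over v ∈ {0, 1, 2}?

1111

Worklist (3 pops):
  #1 pop 0: in=0000 → 1111 (was 0111); enqueue []
  #2 pop 1: in=1111 → 1011 (was 0000); enqueue []
  #3 pop 2: in=1111 → 1011 (was 1010); enqueue []

Fixpoint:
  val[0] = 1111
  val[1] = 1011
  val[2] = 1011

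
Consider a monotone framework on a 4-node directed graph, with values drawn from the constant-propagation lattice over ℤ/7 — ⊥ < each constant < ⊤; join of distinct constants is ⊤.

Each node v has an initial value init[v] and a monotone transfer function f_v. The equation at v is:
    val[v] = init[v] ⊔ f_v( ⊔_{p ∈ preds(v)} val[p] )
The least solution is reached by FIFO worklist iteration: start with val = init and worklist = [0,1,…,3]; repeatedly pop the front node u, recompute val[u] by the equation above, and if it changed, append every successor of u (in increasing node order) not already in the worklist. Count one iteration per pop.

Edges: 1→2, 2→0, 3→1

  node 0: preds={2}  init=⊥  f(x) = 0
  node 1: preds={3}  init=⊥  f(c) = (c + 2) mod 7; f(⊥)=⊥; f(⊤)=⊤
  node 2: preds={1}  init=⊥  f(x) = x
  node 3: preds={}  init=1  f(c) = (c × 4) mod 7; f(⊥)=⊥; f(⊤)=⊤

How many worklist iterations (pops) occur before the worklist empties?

5

Worklist (5 pops):
  #1 pop 0: in=⊥ → 0 (was ⊥); enqueue []
  #2 pop 1: in=1 → 3 (was ⊥); enqueue []
  #3 pop 2: in=3 → 3 (was ⊥); enqueue [0]
  #4 pop 3: in=⊥ → 1 (no change)
  #5 pop 0: in=3 → 0 (no change)

Fixpoint:
  val[0] = 0
  val[1] = 3
  val[2] = 3
  val[3] = 1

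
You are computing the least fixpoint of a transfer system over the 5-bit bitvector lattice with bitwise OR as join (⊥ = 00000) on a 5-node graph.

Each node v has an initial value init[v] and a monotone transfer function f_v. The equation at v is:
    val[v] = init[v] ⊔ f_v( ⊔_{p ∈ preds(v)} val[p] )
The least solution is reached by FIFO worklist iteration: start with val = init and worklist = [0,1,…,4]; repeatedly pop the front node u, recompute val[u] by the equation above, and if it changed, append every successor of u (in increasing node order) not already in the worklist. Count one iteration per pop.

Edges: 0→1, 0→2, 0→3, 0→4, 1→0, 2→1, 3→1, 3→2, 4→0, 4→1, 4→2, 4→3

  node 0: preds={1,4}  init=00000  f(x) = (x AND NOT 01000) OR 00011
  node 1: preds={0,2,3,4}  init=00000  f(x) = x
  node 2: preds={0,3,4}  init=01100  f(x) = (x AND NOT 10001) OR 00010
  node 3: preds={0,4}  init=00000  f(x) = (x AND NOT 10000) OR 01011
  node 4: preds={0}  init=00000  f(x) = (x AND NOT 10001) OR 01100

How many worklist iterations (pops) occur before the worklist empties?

12

Trace (12 dequeues):
  [1] u=0 | in 00000 | out 00011 | prev 00000 | push {}
  [2] u=1 | in 01111 | out 01111 | prev 00000 | push {0}
  [3] u=2 | in 00011 | out 01110 | prev 01100 | push {1}
  [4] u=3 | in 00011 | out 01011 | prev 00000 | push {2}
  [5] u=4 | in 00011 | out 01110 | prev 00000 | push {3}
  [6] u=0 | in 01111 | out 00111 | prev 00011 | push {4}
  [7] u=1 | in 01111 | out 01111 | ==
  [8] u=2 | in 01111 | out 01110 | ==
  [9] u=3 | in 01111 | out 01111 | prev 01011 | push {1,2}
  [10] u=4 | in 00111 | out 01110 | ==
  [11] u=1 | in 01111 | out 01111 | ==
  [12] u=2 | in 01111 | out 01110 | ==

Converged values:
  [0] 00111
  [1] 01111
  [2] 01110
  [3] 01111
  [4] 01110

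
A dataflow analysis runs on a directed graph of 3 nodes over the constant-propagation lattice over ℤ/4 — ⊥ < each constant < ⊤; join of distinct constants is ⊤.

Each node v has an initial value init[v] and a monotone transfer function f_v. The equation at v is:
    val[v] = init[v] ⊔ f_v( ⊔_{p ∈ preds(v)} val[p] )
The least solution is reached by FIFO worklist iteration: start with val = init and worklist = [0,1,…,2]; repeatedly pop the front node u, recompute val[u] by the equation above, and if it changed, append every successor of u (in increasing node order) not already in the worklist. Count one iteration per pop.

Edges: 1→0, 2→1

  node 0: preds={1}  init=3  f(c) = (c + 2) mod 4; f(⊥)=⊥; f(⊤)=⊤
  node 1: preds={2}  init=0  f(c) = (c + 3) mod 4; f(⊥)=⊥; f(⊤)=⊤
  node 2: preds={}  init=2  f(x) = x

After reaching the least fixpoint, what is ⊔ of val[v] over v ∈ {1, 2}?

⊤

Iteration log — 4 steps:
  step 1. node 0  ⊔preds=0  new=⊤  old=3  +wl: 
  step 2. node 1  ⊔preds=2  new=⊤  old=0  +wl: 0
  step 3. node 2  ⊔preds=⊥  new=2  stable
  step 4. node 0  ⊔preds=⊤  new=⊤  stable

Least fixpoint reached:
  node 0: ⊤
  node 1: ⊤
  node 2: 2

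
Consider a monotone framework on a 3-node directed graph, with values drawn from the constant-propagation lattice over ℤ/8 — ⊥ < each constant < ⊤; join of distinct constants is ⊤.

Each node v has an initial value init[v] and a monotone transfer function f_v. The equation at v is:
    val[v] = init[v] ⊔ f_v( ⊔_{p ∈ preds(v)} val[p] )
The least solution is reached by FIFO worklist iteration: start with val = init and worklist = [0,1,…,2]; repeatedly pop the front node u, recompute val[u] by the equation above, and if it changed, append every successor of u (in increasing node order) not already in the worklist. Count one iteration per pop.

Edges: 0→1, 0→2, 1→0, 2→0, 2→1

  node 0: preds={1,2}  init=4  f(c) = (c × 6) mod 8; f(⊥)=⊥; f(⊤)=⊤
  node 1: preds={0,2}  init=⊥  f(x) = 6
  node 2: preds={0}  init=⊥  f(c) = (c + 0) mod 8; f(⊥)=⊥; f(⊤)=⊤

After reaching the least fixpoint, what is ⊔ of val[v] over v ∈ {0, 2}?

⊤

Iteration log — 8 steps:
  step 1. node 0  ⊔preds=⊥  new=4  stable
  step 2. node 1  ⊔preds=4  new=6  old=⊥  +wl: 0
  step 3. node 2  ⊔preds=4  new=4  old=⊥  +wl: 1
  step 4. node 0  ⊔preds=⊤  new=⊤  old=4  +wl: 2
  step 5. node 1  ⊔preds=⊤  new=6  stable
  step 6. node 2  ⊔preds=⊤  new=⊤  old=4  +wl: 0,1
  step 7. node 0  ⊔preds=⊤  new=⊤  stable
  step 8. node 1  ⊔preds=⊤  new=6  stable

Least fixpoint reached:
  node 0: ⊤
  node 1: 6
  node 2: ⊤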